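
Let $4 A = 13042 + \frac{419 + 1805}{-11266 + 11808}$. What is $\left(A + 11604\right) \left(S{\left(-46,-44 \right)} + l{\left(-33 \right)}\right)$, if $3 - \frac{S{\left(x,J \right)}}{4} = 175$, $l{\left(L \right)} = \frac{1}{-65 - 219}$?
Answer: $- \frac{1574303871195}{153928} \approx -1.0228 \cdot 10^{7}$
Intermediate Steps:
$l{\left(L \right)} = - \frac{1}{284}$ ($l{\left(L \right)} = \frac{1}{-284} = - \frac{1}{284}$)
$S{\left(x,J \right)} = -688$ ($S{\left(x,J \right)} = 12 - 700 = -688$)
$A = \frac{1767747}{542}$ ($A = \frac{13042 + \frac{419 + 1805}{-11266 + 11808}}{4} = \frac{13042 + \frac{2224}{542}}{4} = \frac{13042 + 2224 \cdot \frac{1}{542}}{4} = \frac{13042 + \frac{1112}{271}}{4} = \frac{1}{4} \cdot \frac{3535494}{271} = \frac{1767747}{542} \approx 3261.5$)
$\left(A + 11604\right) \left(S{\left(-46,-44 \right)} + l{\left(-33 \right)}\right) = \left(\frac{1767747}{542} + 11604\right) \left(-688 - \frac{1}{284}\right) = \frac{8057115}{542} \left(- \frac{195393}{284}\right) = - \frac{1574303871195}{153928}$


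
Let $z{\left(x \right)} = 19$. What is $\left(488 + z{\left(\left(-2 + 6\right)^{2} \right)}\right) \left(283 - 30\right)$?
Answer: $128271$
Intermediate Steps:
$\left(488 + z{\left(\left(-2 + 6\right)^{2} \right)}\right) \left(283 - 30\right) = \left(488 + 19\right) \left(283 - 30\right) = 507 \cdot 253 = 128271$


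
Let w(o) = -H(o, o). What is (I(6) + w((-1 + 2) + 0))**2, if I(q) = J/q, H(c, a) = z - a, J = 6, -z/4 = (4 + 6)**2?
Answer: 161604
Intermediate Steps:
z = -400 (z = -4*(4 + 6)**2 = -4*10**2 = -4*100 = -400)
H(c, a) = -400 - a
w(o) = 400 + o (w(o) = -(-400 - o) = 400 + o)
I(q) = 6/q
(I(6) + w((-1 + 2) + 0))**2 = (6/6 + (400 + ((-1 + 2) + 0)))**2 = (6*(1/6) + (400 + (1 + 0)))**2 = (1 + (400 + 1))**2 = (1 + 401)**2 = 402**2 = 161604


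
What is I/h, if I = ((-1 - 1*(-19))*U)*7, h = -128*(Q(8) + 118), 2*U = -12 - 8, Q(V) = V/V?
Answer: 45/544 ≈ 0.082721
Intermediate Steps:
Q(V) = 1
U = -10 (U = (-12 - 8)/2 = (½)*(-20) = -10)
h = -15232 (h = -128*(1 + 118) = -128*119 = -15232)
I = -1260 (I = ((-1 - 1*(-19))*(-10))*7 = ((-1 + 19)*(-10))*7 = (18*(-10))*7 = -180*7 = -1260)
I/h = -1260/(-15232) = -1260*(-1/15232) = 45/544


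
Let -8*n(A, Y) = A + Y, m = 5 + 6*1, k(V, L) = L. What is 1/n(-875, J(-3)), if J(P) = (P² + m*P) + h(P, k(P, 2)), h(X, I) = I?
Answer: 8/897 ≈ 0.0089186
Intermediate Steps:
m = 11 (m = 5 + 6 = 11)
J(P) = 2 + P² + 11*P (J(P) = (P² + 11*P) + 2 = 2 + P² + 11*P)
n(A, Y) = -A/8 - Y/8 (n(A, Y) = -(A + Y)/8 = -A/8 - Y/8)
1/n(-875, J(-3)) = 1/(-⅛*(-875) - (2 + (-3)² + 11*(-3))/8) = 1/(875/8 - (2 + 9 - 33)/8) = 1/(875/8 - ⅛*(-22)) = 1/(875/8 + 11/4) = 1/(897/8) = 8/897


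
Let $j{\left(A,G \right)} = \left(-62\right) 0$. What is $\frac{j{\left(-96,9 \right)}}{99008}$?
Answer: $0$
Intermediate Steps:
$j{\left(A,G \right)} = 0$
$\frac{j{\left(-96,9 \right)}}{99008} = \frac{0}{99008} = 0 \cdot \frac{1}{99008} = 0$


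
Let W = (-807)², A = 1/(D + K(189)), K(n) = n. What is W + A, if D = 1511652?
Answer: 984584939410/1511841 ≈ 6.5125e+5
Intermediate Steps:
A = 1/1511841 (A = 1/(1511652 + 189) = 1/1511841 ≈ 6.6145e-7)
W = 651249
W + A = 651249 + 1/1511841 = 984584939410/1511841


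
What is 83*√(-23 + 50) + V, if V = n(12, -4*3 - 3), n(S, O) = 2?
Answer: 2 + 249*√3 ≈ 433.28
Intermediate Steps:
V = 2
83*√(-23 + 50) + V = 83*√(-23 + 50) + 2 = 83*√27 + 2 = 83*(3*√3) + 2 = 249*√3 + 2 = 2 + 249*√3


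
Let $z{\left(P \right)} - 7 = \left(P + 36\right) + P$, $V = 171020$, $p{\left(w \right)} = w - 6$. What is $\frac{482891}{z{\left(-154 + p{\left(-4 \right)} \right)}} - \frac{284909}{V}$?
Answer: $- \frac{16533043577}{9748140} \approx -1696.0$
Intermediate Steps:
$p{\left(w \right)} = -6 + w$
$z{\left(P \right)} = 43 + 2 P$ ($z{\left(P \right)} = 7 + \left(\left(P + 36\right) + P\right) = 7 + \left(\left(36 + P\right) + P\right) = 7 + \left(36 + 2 P\right) = 43 + 2 P$)
$\frac{482891}{z{\left(-154 + p{\left(-4 \right)} \right)}} - \frac{284909}{V} = \frac{482891}{43 + 2 \left(-154 - 10\right)} - \frac{284909}{171020} = \frac{482891}{43 + 2 \left(-164\right)} - \frac{284909}{171020} = \frac{482891}{43 - 328} - \frac{284909}{171020} = \frac{482891}{-285} - \frac{284909}{171020} = 482891 \left(- \frac{1}{285}\right) - \frac{284909}{171020} = - \frac{482891}{285} - \frac{284909}{171020} = - \frac{16533043577}{9748140}$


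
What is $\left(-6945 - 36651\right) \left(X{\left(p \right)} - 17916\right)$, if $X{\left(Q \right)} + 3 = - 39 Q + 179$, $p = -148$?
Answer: $521756928$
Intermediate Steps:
$X{\left(Q \right)} = 176 - 39 Q$ ($X{\left(Q \right)} = -3 - \left(-179 + 39 Q\right) = 176 - 39 Q$)
$\left(-6945 - 36651\right) \left(X{\left(p \right)} - 17916\right) = \left(-6945 - 36651\right) \left(\left(176 - -5772\right) - 17916\right) = - 43596 \left(\left(176 + 5772\right) - 17916\right) = - 43596 \left(5948 - 17916\right) = \left(-43596\right) \left(-11968\right) = 521756928$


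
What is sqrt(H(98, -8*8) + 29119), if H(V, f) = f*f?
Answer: sqrt(33215) ≈ 182.25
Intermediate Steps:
H(V, f) = f**2
sqrt(H(98, -8*8) + 29119) = sqrt((-8*8)**2 + 29119) = sqrt((-64)**2 + 29119) = sqrt(4096 + 29119) = sqrt(33215)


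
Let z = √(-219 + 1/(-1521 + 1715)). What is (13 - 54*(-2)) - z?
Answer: 121 - I*√8242090/194 ≈ 121.0 - 14.798*I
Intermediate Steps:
z = I*√8242090/194 (z = √(-219 + 1/194) = √(-42485/194) = I*√8242090/194 ≈ 14.798*I)
(13 - 54*(-2)) - z = (13 - 54*(-2)) - I*√8242090/194 = (13 - 9*(-12)) - I*√8242090/194 = (13 + 108) - I*√8242090/194 = 121 - I*√8242090/194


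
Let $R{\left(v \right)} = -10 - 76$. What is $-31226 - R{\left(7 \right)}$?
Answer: $-31140$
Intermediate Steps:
$R{\left(v \right)} = -86$ ($R{\left(v \right)} = -10 - 76 = -86$)
$-31226 - R{\left(7 \right)} = -31226 - -86 = -31226 + 86 = -31140$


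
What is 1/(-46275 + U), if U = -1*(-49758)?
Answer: 1/3483 ≈ 0.00028711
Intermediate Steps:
U = 49758
1/(-46275 + U) = 1/(-46275 + 49758) = 1/3483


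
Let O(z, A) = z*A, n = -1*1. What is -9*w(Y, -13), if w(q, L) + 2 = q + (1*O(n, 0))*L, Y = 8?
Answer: -54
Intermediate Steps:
n = -1
O(z, A) = A*z
w(q, L) = -2 + q (w(q, L) = -2 + (q + (1*(0*(-1)))*L) = -2 + (q + (1*0)*L) = -2 + (q + 0*L) = -2 + (q + 0) = -2 + q)
-9*w(Y, -13) = -9*(-2 + 8) = -9*6 = -54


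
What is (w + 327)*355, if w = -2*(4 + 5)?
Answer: 109695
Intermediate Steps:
w = -18 (w = -2*9 = -18)
(w + 327)*355 = (-18 + 327)*355 = 309*355 = 109695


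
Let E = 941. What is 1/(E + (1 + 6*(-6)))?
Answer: 1/906 ≈ 0.0011038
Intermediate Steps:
1/(E + (1 + 6*(-6))) = 1/(941 + (1 + 6*(-6))) = 1/(941 + (1 - 36)) = 1/(941 - 35) = 1/906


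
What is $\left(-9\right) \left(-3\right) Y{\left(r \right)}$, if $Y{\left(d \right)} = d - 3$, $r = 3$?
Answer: $0$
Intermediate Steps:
$Y{\left(d \right)} = -3 + d$
$\left(-9\right) \left(-3\right) Y{\left(r \right)} = \left(-9\right) \left(-3\right) \left(-3 + 3\right) = 27 \cdot 0 = 0$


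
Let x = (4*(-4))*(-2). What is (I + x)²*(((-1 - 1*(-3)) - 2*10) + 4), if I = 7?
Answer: -21294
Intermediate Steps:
x = 32 (x = -16*(-2) = 32)
(I + x)²*(((-1 - 1*(-3)) - 2*10) + 4) = (7 + 32)²*(((-1 - 1*(-3)) - 2*10) + 4) = 39²*(((-1 + 3) - 20) + 4) = 1521*((2 - 20) + 4) = 1521*(-18 + 4) = 1521*(-14) = -21294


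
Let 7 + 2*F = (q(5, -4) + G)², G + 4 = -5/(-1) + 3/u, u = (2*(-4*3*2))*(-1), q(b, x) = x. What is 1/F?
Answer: 512/417 ≈ 1.2278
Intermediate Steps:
u = 48 (u = (2*(-12*2))*(-1) = (2*(-24))*(-1) = -48*(-1) = 48)
G = 17/16 (G = -4 + (-5/(-1) + 3/48) = -4 + (-5*(-1) + 3*(1/48)) = -4 + (5 + 1/16) = -4 + 81/16 = 17/16 ≈ 1.0625)
F = 417/512 (F = -7/2 + (-4 + 17/16)²/2 = -7/2 + (-47/16)²/2 = -7/2 + (½)*(2209/256) = -7/2 + 2209/512 = 417/512 ≈ 0.81445)
1/F = 1/(417/512) = 512/417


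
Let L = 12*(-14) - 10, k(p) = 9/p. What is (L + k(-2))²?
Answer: 133225/4 ≈ 33306.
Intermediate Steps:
L = -178 (L = -168 - 10 = -178)
(L + k(-2))² = (-178 + 9/(-2))² = (-178 + 9*(-½))² = (-178 - 9/2)² = (-365/2)² = 133225/4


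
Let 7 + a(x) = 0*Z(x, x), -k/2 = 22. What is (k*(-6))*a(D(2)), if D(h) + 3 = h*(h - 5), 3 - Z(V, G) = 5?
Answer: -1848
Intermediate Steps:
k = -44 (k = -2*22 = -44)
Z(V, G) = -2 (Z(V, G) = 3 - 1*5 = 3 - 5 = -2)
D(h) = -3 + h*(-5 + h) (D(h) = -3 + h*(h - 5) = -3 + h*(-5 + h))
a(x) = -7 (a(x) = -7 + 0*(-2) = -7 + 0 = -7)
(k*(-6))*a(D(2)) = -44*(-6)*(-7) = 264*(-7) = -1848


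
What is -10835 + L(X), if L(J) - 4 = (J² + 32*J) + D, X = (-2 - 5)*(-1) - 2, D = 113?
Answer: -10533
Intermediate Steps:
X = 5 (X = -7*(-1) - 2 = 7 - 2 = 5)
L(J) = 117 + J² + 32*J (L(J) = 4 + ((J² + 32*J) + 113) = 4 + (113 + J² + 32*J) = 117 + J² + 32*J)
-10835 + L(X) = -10835 + (117 + 5² + 32*5) = -10835 + (117 + 25 + 160) = -10835 + 302 = -10533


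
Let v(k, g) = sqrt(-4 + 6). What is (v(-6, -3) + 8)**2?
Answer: (8 + sqrt(2))**2 ≈ 88.627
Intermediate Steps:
v(k, g) = sqrt(2)
(v(-6, -3) + 8)**2 = (sqrt(2) + 8)**2 = (8 + sqrt(2))**2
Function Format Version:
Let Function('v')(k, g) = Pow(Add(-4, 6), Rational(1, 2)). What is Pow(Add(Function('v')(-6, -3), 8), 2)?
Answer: Pow(Add(8, Pow(2, Rational(1, 2))), 2) ≈ 88.627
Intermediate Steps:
Function('v')(k, g) = Pow(2, Rational(1, 2))
Pow(Add(Function('v')(-6, -3), 8), 2) = Pow(Add(Pow(2, Rational(1, 2)), 8), 2) = Pow(Add(8, Pow(2, Rational(1, 2))), 2)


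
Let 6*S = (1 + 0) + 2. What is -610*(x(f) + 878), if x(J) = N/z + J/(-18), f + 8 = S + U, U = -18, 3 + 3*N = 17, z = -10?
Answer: -1072319/2 ≈ -5.3616e+5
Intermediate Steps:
N = 14/3 (N = -1 + (⅓)*17 = -1 + 17/3 = 14/3 ≈ 4.6667)
S = ½ (S = ((1 + 0) + 2)/6 = (1 + 2)/6 = (⅙)*3 = ½ ≈ 0.50000)
f = -51/2 (f = -8 + (½ - 18) = -8 - 35/2 = -51/2 ≈ -25.500)
x(J) = -7/15 - J/18 (x(J) = (14/3)/(-10) + J/(-18) = (14/3)*(-⅒) + J*(-1/18) = -7/15 - J/18)
-610*(x(f) + 878) = -610*((-7/15 - 1/18*(-51/2)) + 878) = -610*((-7/15 + 17/12) + 878) = -610*(19/20 + 878) = -610*17579/20 = -1072319/2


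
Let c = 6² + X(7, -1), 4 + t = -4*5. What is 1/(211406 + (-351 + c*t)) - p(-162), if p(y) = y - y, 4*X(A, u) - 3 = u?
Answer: 1/210179 ≈ 4.7579e-6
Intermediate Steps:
X(A, u) = ¾ + u/4
t = -24 (t = -4 - 4*5 = -4 - 20 = -24)
c = 73/2 (c = 6² + (¾ + (¼)*(-1)) = 36 + (¾ - ¼) = 36 + ½ = 73/2 ≈ 36.500)
p(y) = 0
1/(211406 + (-351 + c*t)) - p(-162) = 1/(211406 + (-351 + (73/2)*(-24))) - 1*0 = 1/(211406 + (-351 - 876)) + 0 = 1/(211406 - 1227) + 0 = 1/210179 + 0 = 1/210179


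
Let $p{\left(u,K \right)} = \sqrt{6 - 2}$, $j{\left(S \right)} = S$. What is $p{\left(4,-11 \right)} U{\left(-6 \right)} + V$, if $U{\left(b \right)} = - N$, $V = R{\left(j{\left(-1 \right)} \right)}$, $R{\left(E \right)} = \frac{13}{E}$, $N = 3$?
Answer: $-19$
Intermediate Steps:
$p{\left(u,K \right)} = 2$ ($p{\left(u,K \right)} = \sqrt{4} = 2$)
$V = -13$ ($V = \frac{13}{-1} = 13 \left(-1\right) = -13$)
$U{\left(b \right)} = -3$ ($U{\left(b \right)} = \left(-1\right) 3 = -3$)
$p{\left(4,-11 \right)} U{\left(-6 \right)} + V = 2 \left(-3\right) - 13 = -6 - 13 = -19$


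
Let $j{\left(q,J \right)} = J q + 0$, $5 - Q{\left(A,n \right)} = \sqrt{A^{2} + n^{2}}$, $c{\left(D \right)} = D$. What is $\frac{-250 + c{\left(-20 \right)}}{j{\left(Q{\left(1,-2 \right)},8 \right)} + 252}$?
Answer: $- \frac{9855}{10618} - \frac{135 \sqrt{5}}{5309} \approx -0.985$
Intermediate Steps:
$Q{\left(A,n \right)} = 5 - \sqrt{A^{2} + n^{2}}$
$j{\left(q,J \right)} = J q$
$\frac{-250 + c{\left(-20 \right)}}{j{\left(Q{\left(1,-2 \right)},8 \right)} + 252} = \frac{-250 - 20}{8 \left(5 - \sqrt{1^{2} + \left(-2\right)^{2}}\right) + 252} = - \frac{270}{8 \left(5 - \sqrt{1 + 4}\right) + 252} = - \frac{270}{8 \left(5 - \sqrt{5}\right) + 252} = - \frac{270}{\left(40 - 8 \sqrt{5}\right) + 252} = - \frac{270}{292 - 8 \sqrt{5}}$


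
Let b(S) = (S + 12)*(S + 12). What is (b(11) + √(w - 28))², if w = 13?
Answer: (529 + I*√15)² ≈ 2.7983e+5 + 4098.0*I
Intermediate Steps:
b(S) = (12 + S)² (b(S) = (12 + S)*(12 + S) = (12 + S)²)
(b(11) + √(w - 28))² = ((12 + 11)² + √(13 - 28))² = (23² + √(-15))² = (529 + I*√15)²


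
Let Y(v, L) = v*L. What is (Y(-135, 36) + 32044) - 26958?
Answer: 226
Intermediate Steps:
Y(v, L) = L*v
(Y(-135, 36) + 32044) - 26958 = (36*(-135) + 32044) - 26958 = (-4860 + 32044) - 26958 = 27184 - 26958 = 226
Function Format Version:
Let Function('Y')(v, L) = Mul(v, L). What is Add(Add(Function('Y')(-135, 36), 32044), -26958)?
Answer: 226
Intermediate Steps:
Function('Y')(v, L) = Mul(L, v)
Add(Add(Function('Y')(-135, 36), 32044), -26958) = Add(Add(Mul(36, -135), 32044), -26958) = Add(Add(-4860, 32044), -26958) = Add(27184, -26958) = 226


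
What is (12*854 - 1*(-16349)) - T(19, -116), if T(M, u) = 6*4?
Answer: 26573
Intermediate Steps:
T(M, u) = 24
(12*854 - 1*(-16349)) - T(19, -116) = (12*854 - 1*(-16349)) - 1*24 = (10248 + 16349) - 24 = 26597 - 24 = 26573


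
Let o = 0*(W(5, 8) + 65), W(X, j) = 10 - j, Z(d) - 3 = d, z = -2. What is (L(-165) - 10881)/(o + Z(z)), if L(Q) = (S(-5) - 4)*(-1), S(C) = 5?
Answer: -10882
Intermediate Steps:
L(Q) = -1 (L(Q) = (5 - 4)*(-1) = 1*(-1) = -1)
Z(d) = 3 + d
o = 0 (o = 0*((10 - 1*8) + 65) = 0*((10 - 8) + 65) = 0*(2 + 65) = 0*67 = 0)
(L(-165) - 10881)/(o + Z(z)) = (-1 - 10881)/(0 + (3 - 2)) = -10882/(0 + 1) = -10882/1 = -10882*1 = -10882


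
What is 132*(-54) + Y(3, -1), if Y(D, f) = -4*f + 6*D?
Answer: -7106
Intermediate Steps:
132*(-54) + Y(3, -1) = 132*(-54) + (-4*(-1) + 6*3) = -7128 + (4 + 18) = -7128 + 22 = -7106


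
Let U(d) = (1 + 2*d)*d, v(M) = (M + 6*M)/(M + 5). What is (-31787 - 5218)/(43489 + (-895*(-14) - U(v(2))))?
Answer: -37005/56009 ≈ -0.66070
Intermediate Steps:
v(M) = 7*M/(5 + M) (v(M) = (7*M)/(5 + M) = 7*M/(5 + M))
U(d) = d*(1 + 2*d)
(-31787 - 5218)/(43489 + (-895*(-14) - U(v(2)))) = (-31787 - 5218)/(43489 + (-895*(-14) - 7*2/(5 + 2)*(1 + 2*(7*2/(5 + 2))))) = -37005/(43489 + (12530 - 7*2/7*(1 + 2*(7*2/7)))) = -37005/(43489 + (12530 - 7*2*(⅐)*(1 + 2*(7*2*(⅐))))) = -37005/(43489 + (12530 - 2*(1 + 2*2))) = -37005/(43489 + (12530 - 2*(1 + 4))) = -37005/(43489 + (12530 - 2*5)) = -37005/(43489 + (12530 - 1*10)) = -37005/(43489 + (12530 - 10)) = -37005/(43489 + 12520) = -37005/56009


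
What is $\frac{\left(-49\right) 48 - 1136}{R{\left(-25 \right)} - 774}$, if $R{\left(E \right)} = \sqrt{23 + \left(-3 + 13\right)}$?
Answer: $\frac{899904}{199681} + \frac{3488 \sqrt{33}}{599043} \approx 4.5402$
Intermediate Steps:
$R{\left(E \right)} = \sqrt{33}$ ($R{\left(E \right)} = \sqrt{23 + 10} = \sqrt{33}$)
$\frac{\left(-49\right) 48 - 1136}{R{\left(-25 \right)} - 774} = \frac{\left(-49\right) 48 - 1136}{\sqrt{33} - 774} = \frac{-2352 - 1136}{-774 + \sqrt{33}} = - \frac{3488}{-774 + \sqrt{33}}$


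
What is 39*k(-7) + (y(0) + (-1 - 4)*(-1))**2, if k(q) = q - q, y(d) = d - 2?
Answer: 9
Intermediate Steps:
y(d) = -2 + d
k(q) = 0
39*k(-7) + (y(0) + (-1 - 4)*(-1))**2 = 39*0 + ((-2 + 0) + (-1 - 4)*(-1))**2 = 0 + (-2 - 5*(-1))**2 = 0 + (-2 + 5)**2 = 0 + 3**2 = 0 + 9 = 9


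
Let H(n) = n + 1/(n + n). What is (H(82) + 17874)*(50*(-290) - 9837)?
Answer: -71667232545/164 ≈ -4.3700e+8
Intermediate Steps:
H(n) = n + 1/(2*n)
(H(82) + 17874)*(50*(-290) - 9837) = ((82 + (½)/82) + 17874)*(50*(-290) - 9837) = ((82 + (½)*(1/82)) + 17874)*(-14500 - 9837) = ((82 + 1/164) + 17874)*(-24337) = (13449/164 + 17874)*(-24337) = (2944785/164)*(-24337) = -71667232545/164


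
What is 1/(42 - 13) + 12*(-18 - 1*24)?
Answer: -14615/29 ≈ -503.97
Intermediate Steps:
1/(42 - 13) + 12*(-18 - 1*24) = 1/29 + 12*(-18 - 24) = 1/29 + 12*(-42) = 1/29 - 504 = -14615/29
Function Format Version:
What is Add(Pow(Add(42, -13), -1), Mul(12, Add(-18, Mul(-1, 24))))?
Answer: Rational(-14615, 29) ≈ -503.97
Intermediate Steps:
Add(Pow(Add(42, -13), -1), Mul(12, Add(-18, Mul(-1, 24)))) = Add(Pow(29, -1), Mul(12, Add(-18, -24))) = Add(Rational(1, 29), Mul(12, -42)) = Add(Rational(1, 29), -504) = Rational(-14615, 29)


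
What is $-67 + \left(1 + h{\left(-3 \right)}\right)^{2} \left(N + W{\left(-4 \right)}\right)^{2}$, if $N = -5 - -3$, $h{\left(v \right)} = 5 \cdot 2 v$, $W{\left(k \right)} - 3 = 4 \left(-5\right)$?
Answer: $303534$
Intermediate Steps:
$W{\left(k \right)} = -17$ ($W{\left(k \right)} = 3 + 4 \left(-5\right) = 3 - 20 = -17$)
$h{\left(v \right)} = 10 v$
$N = -2$ ($N = -5 + 3 = -2$)
$-67 + \left(1 + h{\left(-3 \right)}\right)^{2} \left(N + W{\left(-4 \right)}\right)^{2} = -67 + \left(1 + 10 \left(-3\right)\right)^{2} \left(-2 - 17\right)^{2} = -67 + \left(1 - 30\right)^{2} \left(-19\right)^{2} = -67 + \left(-29\right)^{2} \cdot 361 = -67 + 841 \cdot 361 = -67 + 303601 = 303534$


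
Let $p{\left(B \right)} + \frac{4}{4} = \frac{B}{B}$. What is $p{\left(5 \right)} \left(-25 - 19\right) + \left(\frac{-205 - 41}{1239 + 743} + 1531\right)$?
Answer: $\frac{1517098}{991} \approx 1530.9$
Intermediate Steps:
$p{\left(B \right)} = 0$ ($p{\left(B \right)} = -1 + \frac{B}{B} = -1 + 1 = 0$)
$p{\left(5 \right)} \left(-25 - 19\right) + \left(\frac{-205 - 41}{1239 + 743} + 1531\right) = 0 \left(-25 - 19\right) + \left(\frac{-205 - 41}{1239 + 743} + 1531\right) = 0 \left(-44\right) + \left(- \frac{246}{1982} + 1531\right) = 0 + \left(\left(-246\right) \frac{1}{1982} + 1531\right) = 0 + \left(- \frac{123}{991} + 1531\right) = 0 + \frac{1517098}{991} = \frac{1517098}{991}$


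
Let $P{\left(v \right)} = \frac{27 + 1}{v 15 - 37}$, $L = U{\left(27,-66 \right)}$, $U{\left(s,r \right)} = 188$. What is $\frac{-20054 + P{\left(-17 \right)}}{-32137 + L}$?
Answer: $\frac{1463949}{2332277} \approx 0.62769$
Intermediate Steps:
$L = 188$
$P{\left(v \right)} = \frac{28}{-37 + 15 v}$ ($P{\left(v \right)} = \frac{28}{15 v - 37} = \frac{28}{-37 + 15 v}$)
$\frac{-20054 + P{\left(-17 \right)}}{-32137 + L} = \frac{-20054 + \frac{28}{-37 + 15 \left(-17\right)}}{-32137 + 188} = \frac{-20054 + \frac{28}{-37 - 255}}{-31949} = \left(-20054 + \frac{28}{-292}\right) \left(- \frac{1}{31949}\right) = \left(-20054 + 28 \left(- \frac{1}{292}\right)\right) \left(- \frac{1}{31949}\right) = \left(-20054 - \frac{7}{73}\right) \left(- \frac{1}{31949}\right) = \left(- \frac{1463949}{73}\right) \left(- \frac{1}{31949}\right) = \frac{1463949}{2332277}$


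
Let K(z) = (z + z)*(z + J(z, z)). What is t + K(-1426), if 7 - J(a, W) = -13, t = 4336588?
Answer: 8346500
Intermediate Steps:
J(a, W) = 20 (J(a, W) = 7 - 1*(-13) = 7 + 13 = 20)
K(z) = 2*z*(20 + z) (K(z) = (z + z)*(z + 20) = (2*z)*(20 + z) = 2*z*(20 + z))
t + K(-1426) = 4336588 + 2*(-1426)*(20 - 1426) = 4336588 + 2*(-1426)*(-1406) = 4336588 + 4009912 = 8346500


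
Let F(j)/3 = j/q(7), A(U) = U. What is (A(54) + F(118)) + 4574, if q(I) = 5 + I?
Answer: 9315/2 ≈ 4657.5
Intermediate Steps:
F(j) = j/4 (F(j) = 3*(j/(5 + 7)) = 3*(j/12) = j/4)
(A(54) + F(118)) + 4574 = (54 + (¼)*118) + 4574 = (54 + 59/2) + 4574 = 167/2 + 4574 = 9315/2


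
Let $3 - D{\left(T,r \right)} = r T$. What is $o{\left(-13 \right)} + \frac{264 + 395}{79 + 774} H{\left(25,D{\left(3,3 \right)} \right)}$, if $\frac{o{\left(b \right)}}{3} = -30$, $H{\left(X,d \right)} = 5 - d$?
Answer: $- \frac{69521}{853} \approx -81.502$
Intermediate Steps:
$D{\left(T,r \right)} = 3 - T r$ ($D{\left(T,r \right)} = 3 - r T = 3 - T r$)
$o{\left(b \right)} = -90$ ($o{\left(b \right)} = 3 \left(-30\right) = -90$)
$o{\left(-13 \right)} + \frac{264 + 395}{79 + 774} H{\left(25,D{\left(3,3 \right)} \right)} = -90 + \frac{264 + 395}{79 + 774} \left(5 - \left(3 - 3 \cdot 3\right)\right) = -90 + \frac{659}{853} \left(5 - \left(3 - 9\right)\right) = -90 + 659 \cdot \frac{1}{853} \left(5 - -6\right) = -90 + \frac{659 \left(5 + 6\right)}{853} = -90 + \frac{659}{853} \cdot 11 = -90 + \frac{7249}{853} = - \frac{69521}{853}$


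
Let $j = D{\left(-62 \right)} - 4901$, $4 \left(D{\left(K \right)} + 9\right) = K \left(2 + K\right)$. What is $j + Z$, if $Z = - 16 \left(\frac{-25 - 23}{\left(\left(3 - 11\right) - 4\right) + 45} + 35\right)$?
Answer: $- \frac{49684}{11} \approx -4516.7$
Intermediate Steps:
$D{\left(K \right)} = -9 + \frac{K \left(2 + K\right)}{4}$
$j = -3980$ ($j = \left(-9 + \frac{1}{2} \left(-62\right) + \frac{\left(-62\right)^{2}}{4}\right) - 4901 = \left(-9 - 31 + \frac{1}{4} \cdot 3844\right) - 4901 = \left(-9 - 31 + 961\right) - 4901 = 921 - 4901 = -3980$)
$Z = - \frac{5904}{11}$ ($Z = - 16 \left(- \frac{48}{\left(-8 - 4\right) + 45} + 35\right) = - 16 \left(- \frac{48}{-12 + 45} + 35\right) = - 16 \left(- \frac{48}{33} + 35\right) = - 16 \left(\left(-48\right) \frac{1}{33} + 35\right) = - 16 \left(- \frac{16}{11} + 35\right) = \left(-16\right) \frac{369}{11} = - \frac{5904}{11} \approx -536.73$)
$j + Z = -3980 - \frac{5904}{11} = - \frac{49684}{11}$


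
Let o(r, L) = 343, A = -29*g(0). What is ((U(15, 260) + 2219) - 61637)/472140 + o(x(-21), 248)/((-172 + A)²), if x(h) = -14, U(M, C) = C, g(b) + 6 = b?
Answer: 40426847/472140 ≈ 85.625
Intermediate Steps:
g(b) = -6 + b
A = 174 (A = -29*(-6 + 0) = -29*(-6) = 174)
((U(15, 260) + 2219) - 61637)/472140 + o(x(-21), 248)/((-172 + A)²) = ((260 + 2219) - 61637)/472140 + 343/((-172 + 174)²) = (2479 - 61637)*(1/472140) + 343/(2²) = -59158*1/472140 + 343/4 = -29579/236070 + 343*(¼) = -29579/236070 + 343/4 = 40426847/472140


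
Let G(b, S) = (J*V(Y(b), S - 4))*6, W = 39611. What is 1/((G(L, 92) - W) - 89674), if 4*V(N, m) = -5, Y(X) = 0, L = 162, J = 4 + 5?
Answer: -2/258705 ≈ -7.7308e-6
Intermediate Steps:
J = 9
V(N, m) = -5/4 (V(N, m) = (¼)*(-5) = -5/4)
G(b, S) = -135/2 (G(b, S) = (9*(-5/4))*6 = -45/4*6 = -135/2)
1/((G(L, 92) - W) - 89674) = 1/((-135/2 - 1*39611) - 89674) = 1/((-135/2 - 39611) - 89674) = 1/(-79357/2 - 89674) = 1/(-258705/2) = -2/258705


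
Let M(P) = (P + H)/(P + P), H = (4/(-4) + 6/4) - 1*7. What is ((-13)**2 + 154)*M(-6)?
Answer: 8075/24 ≈ 336.46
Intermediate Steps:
H = -13/2 (H = (4*(-1/4) + 6*(1/4)) - 7 = (-1 + 3/2) - 7 = 1/2 - 7 = -13/2 ≈ -6.5000)
M(P) = (-13/2 + P)/(2*P) (M(P) = (P - 13/2)/(P + P) = (-13/2 + P)/((2*P)) = (-13/2 + P)*(1/(2*P)) = (-13/2 + P)/(2*P))
((-13)**2 + 154)*M(-6) = ((-13)**2 + 154)*((1/4)*(-13 + 2*(-6))/(-6)) = (169 + 154)*((1/4)*(-1/6)*(-13 - 12)) = 323*((1/4)*(-1/6)*(-25)) = 323*(25/24) = 8075/24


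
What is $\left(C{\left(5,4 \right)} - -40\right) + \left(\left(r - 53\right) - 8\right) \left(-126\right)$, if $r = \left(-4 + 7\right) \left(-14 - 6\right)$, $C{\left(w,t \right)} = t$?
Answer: $15290$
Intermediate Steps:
$r = -60$ ($r = 3 \left(-20\right) = -60$)
$\left(C{\left(5,4 \right)} - -40\right) + \left(\left(r - 53\right) - 8\right) \left(-126\right) = \left(4 - -40\right) + \left(\left(-60 - 53\right) - 8\right) \left(-126\right) = \left(4 + 40\right) + \left(-113 - 8\right) \left(-126\right) = 44 - -15246 = 44 + 15246 = 15290$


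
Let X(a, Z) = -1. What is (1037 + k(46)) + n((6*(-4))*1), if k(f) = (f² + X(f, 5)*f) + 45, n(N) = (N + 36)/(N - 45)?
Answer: 72492/23 ≈ 3151.8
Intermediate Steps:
n(N) = (36 + N)/(-45 + N)
k(f) = 45 + f² - f (k(f) = (f² - f) + 45 = 45 + f² - f)
(1037 + k(46)) + n((6*(-4))*1) = (1037 + (45 + 46² - 1*46)) + (36 + (6*(-4))*1)/(-45 + (6*(-4))*1) = (1037 + (45 + 2116 - 46)) + (36 - 24*1)/(-45 - 24*1) = (1037 + 2115) + (36 - 24)/(-45 - 24) = 3152 + 12/(-69) = 3152 - 1/69*12 = 3152 - 4/23 = 72492/23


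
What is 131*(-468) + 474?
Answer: -60834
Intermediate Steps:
131*(-468) + 474 = -61308 + 474 = -60834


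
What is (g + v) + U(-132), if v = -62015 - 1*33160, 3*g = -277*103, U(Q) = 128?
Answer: -313672/3 ≈ -1.0456e+5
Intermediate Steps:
g = -28531/3 (g = (-277*103)/3 = (⅓)*(-28531) = -28531/3 ≈ -9510.3)
v = -95175 (v = -62015 - 33160 = -95175)
(g + v) + U(-132) = (-28531/3 - 95175) + 128 = -314056/3 + 128 = -313672/3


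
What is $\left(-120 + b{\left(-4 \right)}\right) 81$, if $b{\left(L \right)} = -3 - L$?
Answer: $-9639$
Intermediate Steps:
$\left(-120 + b{\left(-4 \right)}\right) 81 = \left(-120 - -1\right) 81 = \left(-120 + \left(-3 + 4\right)\right) 81 = \left(-120 + 1\right) 81 = \left(-119\right) 81 = -9639$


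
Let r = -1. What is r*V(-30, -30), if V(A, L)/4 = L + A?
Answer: 240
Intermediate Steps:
V(A, L) = 4*A + 4*L (V(A, L) = 4*(L + A) = 4*(A + L) = 4*A + 4*L)
r*V(-30, -30) = -(4*(-30) + 4*(-30)) = -(-120 - 120) = -1*(-240) = 240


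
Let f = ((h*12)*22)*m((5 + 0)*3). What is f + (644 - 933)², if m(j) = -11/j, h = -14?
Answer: 431157/5 ≈ 86231.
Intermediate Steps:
f = 13552/5 (f = (-14*12*22)*(-11*1/(3*(5 + 0))) = (-168*22)*(-11/(5*3)) = -(-40656)/15 = -3696*(-11/15) = 13552/5 ≈ 2710.4)
f + (644 - 933)² = 13552/5 + (644 - 933)² = 13552/5 + (-289)² = 13552/5 + 83521 = 431157/5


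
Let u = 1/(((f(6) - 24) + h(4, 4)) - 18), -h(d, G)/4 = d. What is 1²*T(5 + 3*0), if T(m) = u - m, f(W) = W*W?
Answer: -111/22 ≈ -5.0455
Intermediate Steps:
f(W) = W²
h(d, G) = -4*d
u = -1/22 (u = 1/(((6² - 24) - 4*4) - 18) = 1/(((36 - 24) - 16) - 18) = 1/((12 - 16) - 18) = 1/(-4 - 18) = 1/(-22) = -1/22 ≈ -0.045455)
T(m) = -1/22 - m
1²*T(5 + 3*0) = 1²*(-1/22 - (5 + 3*0)) = 1*(-1/22 - (5 + 0)) = 1*(-1/22 - 1*5) = 1*(-1/22 - 5) = 1*(-111/22) = -111/22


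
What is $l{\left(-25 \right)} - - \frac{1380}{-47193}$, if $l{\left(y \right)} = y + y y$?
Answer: $\frac{9438140}{15731} \approx 599.97$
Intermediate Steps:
$l{\left(y \right)} = y + y^{2}$
$l{\left(-25 \right)} - - \frac{1380}{-47193} = - 25 \left(1 - 25\right) - - \frac{1380}{-47193} = \left(-25\right) \left(-24\right) - \left(-1380\right) \left(- \frac{1}{47193}\right) = 600 - \frac{460}{15731} = \frac{9438140}{15731}$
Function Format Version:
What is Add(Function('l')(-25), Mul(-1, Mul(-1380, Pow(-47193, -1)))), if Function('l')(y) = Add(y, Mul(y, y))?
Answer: Rational(9438140, 15731) ≈ 599.97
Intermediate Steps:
Function('l')(y) = Add(y, Pow(y, 2))
Add(Function('l')(-25), Mul(-1, Mul(-1380, Pow(-47193, -1)))) = Add(Mul(-25, Add(1, -25)), Mul(-1, Mul(-1380, Pow(-47193, -1)))) = Add(Mul(-25, -24), Mul(-1, Mul(-1380, Rational(-1, 47193)))) = Add(600, Mul(-1, Rational(460, 15731))) = Add(600, Rational(-460, 15731)) = Rational(9438140, 15731)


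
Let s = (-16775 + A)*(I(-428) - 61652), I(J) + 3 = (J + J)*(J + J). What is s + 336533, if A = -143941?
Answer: -107853117463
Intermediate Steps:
I(J) = -3 + 4*J² (I(J) = -3 + (J + J)*(J + J) = -3 + (2*J)*(2*J) = -3 + 4*J²)
s = -107853453996 (s = (-16775 - 143941)*((-3 + 4*(-428)²) - 61652) = -160716*((-3 + 4*183184) - 61652) = -160716*((-3 + 732736) - 61652) = -160716*(732733 - 61652) = -160716*671081 = -107853453996)
s + 336533 = -107853453996 + 336533 = -107853117463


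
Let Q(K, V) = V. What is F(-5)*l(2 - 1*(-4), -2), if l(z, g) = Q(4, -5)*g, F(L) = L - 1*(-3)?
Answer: -20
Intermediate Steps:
F(L) = 3 + L (F(L) = L + 3 = 3 + L)
l(z, g) = -5*g
F(-5)*l(2 - 1*(-4), -2) = (3 - 5)*(-5*(-2)) = -2*10 = -20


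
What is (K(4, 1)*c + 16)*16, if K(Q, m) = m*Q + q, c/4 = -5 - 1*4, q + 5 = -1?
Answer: 1408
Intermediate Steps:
q = -6 (q = -5 - 1 = -6)
c = -36 (c = 4*(-5 - 1*4) = 4*(-5 - 4) = 4*(-9) = -36)
K(Q, m) = -6 + Q*m (K(Q, m) = m*Q - 6 = Q*m - 6 = -6 + Q*m)
(K(4, 1)*c + 16)*16 = ((-6 + 4*1)*(-36) + 16)*16 = ((-6 + 4)*(-36) + 16)*16 = (-2*(-36) + 16)*16 = (72 + 16)*16 = 88*16 = 1408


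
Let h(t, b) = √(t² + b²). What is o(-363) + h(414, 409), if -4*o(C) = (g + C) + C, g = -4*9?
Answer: 381/2 + √338677 ≈ 772.46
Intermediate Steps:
g = -36
o(C) = 9 - C/2 (o(C) = -((-36 + C) + C)/4 = -(-36 + 2*C)/4 = 9 - C/2)
h(t, b) = √(b² + t²)
o(-363) + h(414, 409) = (9 - ½*(-363)) + √(409² + 414²) = (9 + 363/2) + √(167281 + 171396) = 381/2 + √338677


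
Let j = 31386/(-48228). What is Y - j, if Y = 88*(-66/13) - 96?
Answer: -56648125/104494 ≈ -542.12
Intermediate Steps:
j = -5231/8038 (j = 31386*(-1/48228) = -5231/8038 ≈ -0.65078)
Y = -7056/13 (Y = 88*(-66*1/13) - 96 = 88*(-66/13) - 96 = -5808/13 - 96 = -7056/13 ≈ -542.77)
Y - j = -7056/13 - 1*(-5231/8038) = -7056/13 + 5231/8038 = -56648125/104494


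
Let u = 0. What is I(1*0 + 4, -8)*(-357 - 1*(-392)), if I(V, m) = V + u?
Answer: 140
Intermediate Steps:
I(V, m) = V (I(V, m) = V + 0 = V)
I(1*0 + 4, -8)*(-357 - 1*(-392)) = (1*0 + 4)*(-357 - 1*(-392)) = (0 + 4)*(-357 + 392) = 4*35 = 140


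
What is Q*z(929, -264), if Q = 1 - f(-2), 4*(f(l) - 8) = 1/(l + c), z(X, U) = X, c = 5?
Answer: -78965/12 ≈ -6580.4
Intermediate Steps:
f(l) = 8 + 1/(4*(5 + l)) (f(l) = 8 + 1/(4*(l + 5)) = 8 + 1/(4*(5 + l)))
Q = -85/12 (Q = 1 - (161 + 32*(-2))/(4*(5 - 2)) = 1 - (161 - 64)/(4*3) = 1 - 97/(4*3) = 1 - 1*97/12 = 1 - 97/12 = -85/12 ≈ -7.0833)
Q*z(929, -264) = -85/12*929 = -78965/12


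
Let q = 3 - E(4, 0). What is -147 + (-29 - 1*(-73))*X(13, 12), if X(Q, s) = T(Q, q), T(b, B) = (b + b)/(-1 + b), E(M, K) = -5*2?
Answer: -155/3 ≈ -51.667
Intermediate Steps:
E(M, K) = -10
q = 13 (q = 3 - 1*(-10) = 3 + 10 = 13)
T(b, B) = 2*b/(-1 + b) (T(b, B) = (2*b)/(-1 + b) = 2*b/(-1 + b))
X(Q, s) = 2*Q/(-1 + Q)
-147 + (-29 - 1*(-73))*X(13, 12) = -147 + (-29 - 1*(-73))*(2*13/(-1 + 13)) = -147 + (-29 + 73)*(2*13/12) = -147 + 44*(2*13*(1/12)) = -147 + 44*(13/6) = -147 + 286/3 = -155/3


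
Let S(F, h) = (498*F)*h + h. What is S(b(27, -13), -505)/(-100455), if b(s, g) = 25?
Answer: 1257551/20091 ≈ 62.593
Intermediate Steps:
S(F, h) = h + 498*F*h (S(F, h) = 498*F*h + h = h + 498*F*h)
S(b(27, -13), -505)/(-100455) = -505*(1 + 498*25)/(-100455) = -505*(1 + 12450)*(-1/100455) = -505*12451*(-1/100455) = -6287755*(-1/100455) = 1257551/20091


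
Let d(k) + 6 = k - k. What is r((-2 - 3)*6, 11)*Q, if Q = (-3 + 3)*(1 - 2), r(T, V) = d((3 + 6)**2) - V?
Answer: 0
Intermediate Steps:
d(k) = -6 (d(k) = -6 + (k - k) = -6 + 0 = -6)
r(T, V) = -6 - V
Q = 0 (Q = 0*(-1) = 0)
r((-2 - 3)*6, 11)*Q = (-6 - 1*11)*0 = (-6 - 11)*0 = -17*0 = 0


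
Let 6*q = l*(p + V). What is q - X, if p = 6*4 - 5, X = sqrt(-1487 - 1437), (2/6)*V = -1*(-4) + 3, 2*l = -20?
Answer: -200/3 - 2*I*sqrt(731) ≈ -66.667 - 54.074*I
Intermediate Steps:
l = -10 (l = (1/2)*(-20) = -10)
V = 21 (V = 3*(-1*(-4) + 3) = 3*(4 + 3) = 3*7 = 21)
X = 2*I*sqrt(731) (X = sqrt(-2924) = 2*I*sqrt(731) ≈ 54.074*I)
p = 19 (p = 24 - 5 = 19)
q = -200/3 (q = (-10*(19 + 21))/6 = (-10*40)/6 = (1/6)*(-400) = -200/3 ≈ -66.667)
q - X = -200/3 - 2*I*sqrt(731)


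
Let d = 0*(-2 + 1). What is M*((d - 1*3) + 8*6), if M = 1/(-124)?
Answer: -45/124 ≈ -0.36290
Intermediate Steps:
d = 0 (d = 0*(-1) = 0)
M = -1/124 ≈ -0.0080645
M*((d - 1*3) + 8*6) = -((0 - 1*3) + 8*6)/124 = -((0 - 3) + 48)/124 = -(-3 + 48)/124 = -1/124*45 = -45/124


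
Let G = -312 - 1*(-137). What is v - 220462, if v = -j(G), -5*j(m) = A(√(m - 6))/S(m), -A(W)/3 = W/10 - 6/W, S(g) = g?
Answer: -220462 + 723*I*√181/1583750 ≈ -2.2046e+5 + 0.0061417*I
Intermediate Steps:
A(W) = 18/W - 3*W/10 (A(W) = -3*(W/10 - 6/W) = -3*(-6/W + W/10) = 18/W - 3*W/10)
G = -175 (G = -312 + 137 = -175)
j(m) = -(18/√(-6 + m) - 3*√(-6 + m)/10)/(5*m) (j(m) = -(18/(√(m - 6)) - 3*√(m - 6)/10)/(5*m) = -(18/(√(-6 + m)) - 3*√(-6 + m)/10)/(5*m) = -(18/√(-6 + m) - 3*√(-6 + m)/10)/(5*m))
v = 723*I*√181/1583750 (v = -3*(-66 - 175)/(50*(-175)*√(-6 - 175)) = -3*(-1)*(-241)/(50*175*√(-181)) = -3*(-1)*(-I*√181/181)*(-241)/(50*175) = -(-723)*I*√181/1583750 = 723*I*√181/1583750 ≈ 0.0061417*I)
v - 220462 = 723*I*√181/1583750 - 220462 = -220462 + 723*I*√181/1583750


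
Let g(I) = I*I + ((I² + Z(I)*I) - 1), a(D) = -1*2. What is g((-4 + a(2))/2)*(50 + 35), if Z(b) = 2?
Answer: 935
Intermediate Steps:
a(D) = -2
g(I) = -1 + 2*I + 2*I² (g(I) = I*I + ((I² + 2*I) - 1) = I² + (-1 + I² + 2*I) = -1 + 2*I + 2*I²)
g((-4 + a(2))/2)*(50 + 35) = (-1 + 2*((-4 - 2)/2) + 2*((-4 - 2)/2)²)*(50 + 35) = (-1 + 2*(-6*½) + 2*(-6*½)²)*85 = (-1 + 2*(-3) + 2*(-3)²)*85 = (-1 - 6 + 2*9)*85 = (-1 - 6 + 18)*85 = 11*85 = 935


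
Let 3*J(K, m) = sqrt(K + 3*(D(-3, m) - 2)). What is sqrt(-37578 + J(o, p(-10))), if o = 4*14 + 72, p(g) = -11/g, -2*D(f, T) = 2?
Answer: sqrt(-338202 + 3*sqrt(119))/3 ≈ 193.84*I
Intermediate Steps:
D(f, T) = -1 (D(f, T) = -1/2*2 = -1)
o = 128 (o = 56 + 72 = 128)
J(K, m) = sqrt(-9 + K)/3 (J(K, m) = sqrt(K + 3*(-1 - 2))/3 = sqrt(K + 3*(-3))/3 = sqrt(K - 9)/3 = sqrt(-9 + K)/3)
sqrt(-37578 + J(o, p(-10))) = sqrt(-37578 + sqrt(-9 + 128)/3) = sqrt(-37578 + sqrt(119)/3)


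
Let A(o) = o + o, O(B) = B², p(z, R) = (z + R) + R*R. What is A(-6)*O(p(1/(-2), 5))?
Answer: -10443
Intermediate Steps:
p(z, R) = R + z + R² (p(z, R) = (R + z) + R² = R + z + R²)
A(o) = 2*o
A(-6)*O(p(1/(-2), 5)) = (2*(-6))*(5 + 1/(-2) + 5²)² = -12*(5 - ½ + 25)² = -12*(59/2)² = -12*3481/4 = -10443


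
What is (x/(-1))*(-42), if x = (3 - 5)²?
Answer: 168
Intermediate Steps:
x = 4 (x = (-2)² = 4)
(x/(-1))*(-42) = (4/(-1))*(-42) = -1*4*(-42) = -4*(-42) = 168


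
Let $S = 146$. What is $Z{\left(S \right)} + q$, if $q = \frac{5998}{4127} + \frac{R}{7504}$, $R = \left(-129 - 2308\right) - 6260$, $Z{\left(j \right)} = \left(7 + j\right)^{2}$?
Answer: $\frac{724962624745}{30969008} \approx 23409.0$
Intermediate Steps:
$R = -8697$ ($R = -2437 - 6260 = -8697$)
$q = \frac{9116473}{30969008}$ ($q = \frac{5998}{4127} - \frac{8697}{7504} = \frac{9116473}{30969008} \approx 0.29437$)
$Z{\left(S \right)} + q = \left(7 + 146\right)^{2} + \frac{9116473}{30969008} = 153^{2} + \frac{9116473}{30969008} = 23409 + \frac{9116473}{30969008} = \frac{724962624745}{30969008}$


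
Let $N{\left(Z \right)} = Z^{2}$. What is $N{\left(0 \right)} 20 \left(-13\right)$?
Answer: $0$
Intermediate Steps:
$N{\left(0 \right)} 20 \left(-13\right) = 0^{2} \cdot 20 \left(-13\right) = 0 \cdot 20 \left(-13\right) = 0 \left(-13\right) = 0$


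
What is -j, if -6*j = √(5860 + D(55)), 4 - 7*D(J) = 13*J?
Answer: √282163/42 ≈ 12.647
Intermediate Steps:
D(J) = 4/7 - 13*J/7
j = -√282163/42 (j = -√(5860 + (4/7 - 13/7*55))/6 = -√(5860 + (4/7 - 715/7))/6 = -√(5860 - 711/7)/6 = -√282163/42 ≈ -12.647)
-j = -(-1)*√282163/42 = √282163/42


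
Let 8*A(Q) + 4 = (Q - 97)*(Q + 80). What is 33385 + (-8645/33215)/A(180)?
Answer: 6572872166/196881 ≈ 33385.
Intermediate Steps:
A(Q) = -½ + (-97 + Q)*(80 + Q)/8 (A(Q) = -½ + ((Q - 97)*(Q + 80))/8 = -½ + ((-97 + Q)*(80 + Q))/8 = -½ + (-97 + Q)*(80 + Q)/8)
33385 + (-8645/33215)/A(180) = 33385 + (-8645/33215)/(-1941/2 - 17/8*180 + (⅛)*180²) = 33385 + (-8645*1/33215)/(-1941/2 - 765/2 + (⅛)*32400) = 33385 - 19/(73*(-1941/2 - 765/2 + 4050)) = 33385 - 19/73/2697 = 33385 - 19/73*1/2697 = 33385 - 19/196881 = 6572872166/196881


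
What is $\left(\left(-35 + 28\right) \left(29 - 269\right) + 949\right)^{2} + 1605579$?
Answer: $8517220$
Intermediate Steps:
$\left(\left(-35 + 28\right) \left(29 - 269\right) + 949\right)^{2} + 1605579 = \left(\left(-7\right) \left(-240\right) + 949\right)^{2} + 1605579 = \left(1680 + 949\right)^{2} + 1605579 = 2629^{2} + 1605579 = 6911641 + 1605579 = 8517220$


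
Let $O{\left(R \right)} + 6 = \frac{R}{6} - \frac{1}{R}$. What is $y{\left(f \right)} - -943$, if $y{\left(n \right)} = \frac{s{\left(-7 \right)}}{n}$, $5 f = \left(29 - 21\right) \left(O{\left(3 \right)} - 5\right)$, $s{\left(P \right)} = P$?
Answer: $\frac{49057}{52} \approx 943.4$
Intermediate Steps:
$O{\left(R \right)} = -6 - \frac{1}{R} + \frac{R}{6}$ ($O{\left(R \right)} = -6 + \left(\frac{R}{6} - \frac{1}{R}\right) = -6 + \left(- \frac{1}{R} + \frac{R}{6}\right) = -6 - \frac{1}{R} + \frac{R}{6}$)
$f = - \frac{52}{3}$ ($f = \frac{\left(29 - 21\right) \left(\left(-6 - \frac{1}{3} + \frac{1}{6} \cdot 3\right) - 5\right)}{5} = \frac{8 \left(\left(-6 - \frac{1}{3} + \frac{1}{2}\right) - 5\right)}{5} = \frac{8 \left(- \frac{35}{6} - 5\right)}{5} = \frac{8 \left(- \frac{65}{6}\right)}{5} = \frac{1}{5} \left(- \frac{260}{3}\right) = - \frac{52}{3} \approx -17.333$)
$y{\left(n \right)} = - \frac{7}{n}$
$y{\left(f \right)} - -943 = - \frac{7}{- \frac{52}{3}} - -943 = \left(-7\right) \left(- \frac{3}{52}\right) + 943 = \frac{21}{52} + 943 = \frac{49057}{52}$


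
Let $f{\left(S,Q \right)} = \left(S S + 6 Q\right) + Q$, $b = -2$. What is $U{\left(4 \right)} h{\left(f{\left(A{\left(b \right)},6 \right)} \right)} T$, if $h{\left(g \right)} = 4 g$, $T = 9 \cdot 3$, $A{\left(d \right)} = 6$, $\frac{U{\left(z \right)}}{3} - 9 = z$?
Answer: $328536$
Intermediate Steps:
$U{\left(z \right)} = 27 + 3 z$
$T = 27$
$f{\left(S,Q \right)} = S^{2} + 7 Q$ ($f{\left(S,Q \right)} = \left(S^{2} + 6 Q\right) + Q = S^{2} + 7 Q$)
$U{\left(4 \right)} h{\left(f{\left(A{\left(b \right)},6 \right)} \right)} T = \left(27 + 3 \cdot 4\right) 4 \left(6^{2} + 7 \cdot 6\right) 27 = \left(27 + 12\right) 4 \left(36 + 42\right) 27 = 39 \cdot 4 \cdot 78 \cdot 27 = 39 \cdot 312 \cdot 27 = 12168 \cdot 27 = 328536$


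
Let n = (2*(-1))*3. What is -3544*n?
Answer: 21264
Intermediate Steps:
n = -6 (n = -2*3 = -6)
-3544*n = -3544*(-6) = 21264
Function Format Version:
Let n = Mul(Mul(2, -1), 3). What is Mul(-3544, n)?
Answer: 21264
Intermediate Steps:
n = -6 (n = Mul(-2, 3) = -6)
Mul(-3544, n) = Mul(-3544, -6) = 21264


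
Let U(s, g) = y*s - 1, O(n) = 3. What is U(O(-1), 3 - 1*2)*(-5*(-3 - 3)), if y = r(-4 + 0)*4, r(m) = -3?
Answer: -1110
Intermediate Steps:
y = -12 (y = -3*4 = -12)
U(s, g) = -1 - 12*s (U(s, g) = -12*s - 1 = -1 - 12*s)
U(O(-1), 3 - 1*2)*(-5*(-3 - 3)) = (-1 - 12*3)*(-5*(-3 - 3)) = (-1 - 36)*(-5*(-6)) = -37*30 = -1110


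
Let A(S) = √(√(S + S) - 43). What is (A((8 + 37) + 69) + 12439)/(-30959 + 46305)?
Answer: 12439/15346 + √(-43 + 2*√57)/15346 ≈ 0.81057 + 0.0003442*I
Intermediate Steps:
A(S) = √(-43 + √2*√S) (A(S) = √(√(2*S) - 43) = √(√2*√S - 43) = √(-43 + √2*√S))
(A((8 + 37) + 69) + 12439)/(-30959 + 46305) = (√(-43 + √2*√((8 + 37) + 69)) + 12439)/(-30959 + 46305) = (√(-43 + √2*√(45 + 69)) + 12439)/15346 = (√(-43 + √2*√114) + 12439)*(1/15346) = (√(-43 + 2*√57) + 12439)*(1/15346) = (12439 + √(-43 + 2*√57))*(1/15346) = 12439/15346 + √(-43 + 2*√57)/15346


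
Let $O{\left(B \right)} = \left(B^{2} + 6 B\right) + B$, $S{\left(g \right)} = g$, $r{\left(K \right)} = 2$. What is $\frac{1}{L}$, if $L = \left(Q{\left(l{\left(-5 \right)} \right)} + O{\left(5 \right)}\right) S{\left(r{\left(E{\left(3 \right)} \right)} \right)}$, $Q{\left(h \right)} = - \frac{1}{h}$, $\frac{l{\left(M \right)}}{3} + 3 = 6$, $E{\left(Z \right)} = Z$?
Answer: $\frac{9}{1078} \approx 0.0083488$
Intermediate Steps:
$O{\left(B \right)} = B^{2} + 7 B$
$l{\left(M \right)} = 9$ ($l{\left(M \right)} = -9 + 3 \cdot 6 = -9 + 18 = 9$)
$L = \frac{1078}{9}$ ($L = \left(- \frac{1}{9} + 5 \left(7 + 5\right)\right) 2 = \left(\left(-1\right) \frac{1}{9} + 5 \cdot 12\right) 2 = \left(- \frac{1}{9} + 60\right) 2 = \frac{539}{9} \cdot 2 = \frac{1078}{9} \approx 119.78$)
$\frac{1}{L} = \frac{1}{\frac{1078}{9}} = \frac{9}{1078}$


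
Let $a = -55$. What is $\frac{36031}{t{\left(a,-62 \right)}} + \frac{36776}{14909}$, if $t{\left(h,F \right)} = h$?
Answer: $- \frac{535163499}{819995} \approx -652.64$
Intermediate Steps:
$\frac{36031}{t{\left(a,-62 \right)}} + \frac{36776}{14909} = \frac{36031}{-55} + \frac{36776}{14909} = 36031 \left(- \frac{1}{55}\right) + 36776 \cdot \frac{1}{14909} = - \frac{36031}{55} + \frac{36776}{14909} = - \frac{535163499}{819995}$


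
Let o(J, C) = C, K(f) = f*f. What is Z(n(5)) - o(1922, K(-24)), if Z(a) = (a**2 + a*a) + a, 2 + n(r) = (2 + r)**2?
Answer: 3889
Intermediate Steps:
K(f) = f**2
n(r) = -2 + (2 + r)**2
Z(a) = a + 2*a**2 (Z(a) = (a**2 + a**2) + a = 2*a**2 + a = a + 2*a**2)
Z(n(5)) - o(1922, K(-24)) = (-2 + (2 + 5)**2)*(1 + 2*(-2 + (2 + 5)**2)) - 1*(-24)**2 = (-2 + 7**2)*(1 + 2*(-2 + 7**2)) - 1*576 = (-2 + 49)*(1 + 2*(-2 + 49)) - 576 = 47*(1 + 2*47) - 576 = 47*(1 + 94) - 576 = 47*95 - 576 = 4465 - 576 = 3889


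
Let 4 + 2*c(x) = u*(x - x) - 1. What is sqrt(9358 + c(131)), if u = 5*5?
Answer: 9*sqrt(462)/2 ≈ 96.724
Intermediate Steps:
u = 25
c(x) = -5/2 (c(x) = -2 + (25*(x - x) - 1)/2 = -2 + (25*0 - 1)/2 = -2 + (0 - 1)/2 = -2 + (1/2)*(-1) = -2 - 1/2 = -5/2)
sqrt(9358 + c(131)) = sqrt(9358 - 5/2) = sqrt(18711/2) = 9*sqrt(462)/2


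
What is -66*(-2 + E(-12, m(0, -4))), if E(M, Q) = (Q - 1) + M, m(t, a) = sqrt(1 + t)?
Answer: 924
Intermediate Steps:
E(M, Q) = -1 + M + Q (E(M, Q) = (-1 + Q) + M = -1 + M + Q)
-66*(-2 + E(-12, m(0, -4))) = -66*(-2 + (-1 - 12 + sqrt(1 + 0))) = -66*(-2 + (-1 - 12 + sqrt(1))) = -66*(-2 + (-1 - 12 + 1)) = -66*(-2 - 12) = -66*(-14) = 924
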